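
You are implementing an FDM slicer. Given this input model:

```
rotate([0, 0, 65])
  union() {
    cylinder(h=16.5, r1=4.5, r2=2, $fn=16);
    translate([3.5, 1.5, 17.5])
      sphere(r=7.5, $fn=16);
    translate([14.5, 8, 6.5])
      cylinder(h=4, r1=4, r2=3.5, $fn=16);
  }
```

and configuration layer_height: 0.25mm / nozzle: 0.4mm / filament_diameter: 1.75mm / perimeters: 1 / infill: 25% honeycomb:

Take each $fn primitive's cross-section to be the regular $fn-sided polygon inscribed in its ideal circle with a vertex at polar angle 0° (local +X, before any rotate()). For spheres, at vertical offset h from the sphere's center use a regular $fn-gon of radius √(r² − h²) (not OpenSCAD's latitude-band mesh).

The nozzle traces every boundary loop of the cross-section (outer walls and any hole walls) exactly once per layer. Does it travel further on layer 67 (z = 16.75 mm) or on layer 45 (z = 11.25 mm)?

layer 67 (z = 16.75 mm)

Layer 67 (z = 16.75): the cone is absent (z outside [0, 16.5]); the r=7.5 sphere at (3.5, 1.5) slices to a regular 16-gon of circumradius 7.462 (√(r²−h²) with h=0.75 from center) (perimeter = 2·16·7.462·sin(180°/16) = 46.59 mm); the cone at (14.5, 8) does not reach this height (z outside [6.5, 10.5]); Taking the union: only the r=7.5 sphere at (3.5, 1.5) is present, so the union is just that shape — boundary = 46.59 mm; (whole slice rotated 65° about Z — lengths, areas and connectivity unchanged). So its perimeter = 46.59 mm. Layer 45 (z = 11.25): the cone contributes a regular 16-gon of circumradius 2.795 (interpolated between r1=4.5 and r2=2 at t=0.682) (perimeter = 2·16·2.795·sin(180°/16) = 17.45 mm); the sphere at (3.5, 1.5): section is a regular 16-gon, circumradius = √(r²−h²) = √(7.5²−6.25²) = 4.146 (perimeter = 2·16·4.146·sin(180°/16) = 25.88 mm); the cone at (14.5, 8) does not reach this height (z outside [6.5, 10.5]); Taking the union: the regions partially overlap (shared area 11.72 mm²), so the edge portions inside another operand are dropped and the merged outline is re-measured after clipping — boundary = 30.21 mm; (rotated 65° about Z; rotation is an isometry so areas/perimeters/island counts are preserved). So its perimeter = 30.21 mm. Layer 67 is larger (46.59 vs 30.21 mm).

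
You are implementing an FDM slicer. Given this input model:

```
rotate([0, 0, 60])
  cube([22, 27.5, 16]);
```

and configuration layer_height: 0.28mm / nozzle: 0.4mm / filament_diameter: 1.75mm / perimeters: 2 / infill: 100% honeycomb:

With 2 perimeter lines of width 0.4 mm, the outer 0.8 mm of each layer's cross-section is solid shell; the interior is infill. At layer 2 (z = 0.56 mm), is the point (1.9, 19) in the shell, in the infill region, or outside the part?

infill

At z = 0.56 mm: the cube (footprint 22×27.5) is included at this height; (rotated 60° about Z; rotation is an isometry so areas/perimeters/island counts are preserved). Overall, the cross-section is a single solid region. Undo the 60° rotation: the query point maps to (17.404, 7.855) in the un-rotated model frame. The nearest boundary edge runs (22.00, 0.00)→(22.00, 27.50); distance from the point to it = 4.60 mm. The point is inside the cross-section and 4.60 mm from the nearest boundary — more than the 0.8 mm shell width (2 × 0.4), so it's in the infill interior.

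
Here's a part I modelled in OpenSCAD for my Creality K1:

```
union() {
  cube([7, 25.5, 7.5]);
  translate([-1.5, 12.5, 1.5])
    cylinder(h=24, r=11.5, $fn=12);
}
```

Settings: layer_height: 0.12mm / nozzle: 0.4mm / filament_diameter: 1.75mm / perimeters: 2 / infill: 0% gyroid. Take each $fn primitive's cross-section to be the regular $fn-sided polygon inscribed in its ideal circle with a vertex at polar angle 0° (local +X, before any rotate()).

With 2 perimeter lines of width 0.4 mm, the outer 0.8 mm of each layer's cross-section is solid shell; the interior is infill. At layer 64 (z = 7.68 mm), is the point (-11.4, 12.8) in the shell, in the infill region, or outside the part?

infill

At z = 7.68 mm: the cube is absent (z outside [0, 7.5]); the cylinder at (-1.5, 12.5): section is a regular 12-gon, circumradius r=11.5; Taking the union: only the r=11.5 cylinder at (-1.5, 12.5) is present, so the union is just that shape — 1 connected region. Overall, the cross-section is a single solid region. The nearest boundary edge runs (-11.46, 18.25)→(-13.00, 12.50); distance from the point to it = 1.47 mm. The point is inside the cross-section and 1.47 mm from the nearest boundary — more than the 0.8 mm shell width (2 × 0.4), so it's in the infill interior.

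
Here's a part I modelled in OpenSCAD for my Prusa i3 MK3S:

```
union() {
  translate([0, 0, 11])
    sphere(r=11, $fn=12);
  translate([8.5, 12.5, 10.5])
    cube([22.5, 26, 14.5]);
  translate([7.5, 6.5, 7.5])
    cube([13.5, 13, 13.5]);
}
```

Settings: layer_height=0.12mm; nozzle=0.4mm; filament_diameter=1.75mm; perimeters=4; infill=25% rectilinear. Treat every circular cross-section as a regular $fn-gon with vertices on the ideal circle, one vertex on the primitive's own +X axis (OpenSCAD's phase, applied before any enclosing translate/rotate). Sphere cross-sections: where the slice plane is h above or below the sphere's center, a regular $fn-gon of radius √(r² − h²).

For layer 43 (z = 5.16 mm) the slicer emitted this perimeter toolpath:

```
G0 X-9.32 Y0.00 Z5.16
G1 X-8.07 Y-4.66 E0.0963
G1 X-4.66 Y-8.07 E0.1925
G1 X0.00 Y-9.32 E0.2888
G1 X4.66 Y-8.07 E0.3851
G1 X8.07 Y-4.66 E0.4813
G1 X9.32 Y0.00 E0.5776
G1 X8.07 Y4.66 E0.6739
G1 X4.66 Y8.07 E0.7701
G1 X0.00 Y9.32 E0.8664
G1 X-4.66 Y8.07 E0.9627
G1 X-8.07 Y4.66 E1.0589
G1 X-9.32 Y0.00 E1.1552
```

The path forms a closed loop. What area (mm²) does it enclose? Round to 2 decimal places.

260.54 mm²

Apply the shoelace formula to the sequence of (X, Y) vertices; enclosed area = 260.54 mm².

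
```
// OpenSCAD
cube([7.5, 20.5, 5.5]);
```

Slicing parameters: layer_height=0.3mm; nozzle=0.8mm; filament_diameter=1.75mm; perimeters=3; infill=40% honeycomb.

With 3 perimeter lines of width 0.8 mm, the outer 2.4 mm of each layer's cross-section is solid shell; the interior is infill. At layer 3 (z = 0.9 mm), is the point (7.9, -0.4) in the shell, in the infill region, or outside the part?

outside

At z = 0.9 mm: the cube (footprint 7.5×20.5) is included at this height. Overall, the cross-section is a single solid region. The nearest boundary edge runs (0.00, 0.00)→(7.50, 0.00); distance from the point to it = 0.57 mm. The point is not inside any of the regions above, so it lies outside the cross-section (0.57 mm from the nearest boundary).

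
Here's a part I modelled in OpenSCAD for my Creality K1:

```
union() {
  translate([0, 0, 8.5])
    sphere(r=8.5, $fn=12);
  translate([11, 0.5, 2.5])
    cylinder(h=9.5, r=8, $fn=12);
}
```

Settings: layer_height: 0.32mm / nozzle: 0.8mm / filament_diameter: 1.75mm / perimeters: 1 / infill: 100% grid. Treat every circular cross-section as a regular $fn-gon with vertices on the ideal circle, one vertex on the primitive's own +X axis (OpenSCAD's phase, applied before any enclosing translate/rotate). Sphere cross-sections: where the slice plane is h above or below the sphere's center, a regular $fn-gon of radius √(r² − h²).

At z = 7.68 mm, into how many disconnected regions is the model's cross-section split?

At z = 7.68 mm: the r=8.5 sphere contributes a regular 12-gon of circumradius √(8.5²−0.82²) = 8.460; the r=8 cylinder at (11, 0.5) gives a regular 12-gon of circumradius 8 (constant along its height); Merging all regions: the regions partially overlap (shared area 41.02 mm²), so overlapping operands fuse into one piece — 1 connected region. The result has 1 disconnected region.

1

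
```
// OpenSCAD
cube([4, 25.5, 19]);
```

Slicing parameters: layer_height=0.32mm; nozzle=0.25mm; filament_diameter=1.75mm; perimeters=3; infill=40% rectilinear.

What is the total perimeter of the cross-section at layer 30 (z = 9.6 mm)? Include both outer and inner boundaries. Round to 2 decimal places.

At z = 9.6 mm: the 4×25.5 cube contributes its full rectangle (perimeter 59.00 mm). Overall, the cross-section is a single solid region. Total boundary length (outer) = 59.00 mm.

59.00 mm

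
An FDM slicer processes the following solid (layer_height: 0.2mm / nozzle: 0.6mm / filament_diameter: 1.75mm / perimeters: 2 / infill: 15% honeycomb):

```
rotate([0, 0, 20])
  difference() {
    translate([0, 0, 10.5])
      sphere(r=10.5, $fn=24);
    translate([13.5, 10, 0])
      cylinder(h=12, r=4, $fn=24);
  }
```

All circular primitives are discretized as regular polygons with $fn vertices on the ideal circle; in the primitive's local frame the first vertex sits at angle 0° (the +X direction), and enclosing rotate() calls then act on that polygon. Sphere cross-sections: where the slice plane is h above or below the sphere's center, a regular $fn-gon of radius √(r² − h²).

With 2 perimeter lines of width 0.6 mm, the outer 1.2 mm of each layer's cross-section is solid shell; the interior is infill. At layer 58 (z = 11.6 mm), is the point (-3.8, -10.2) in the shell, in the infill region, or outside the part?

outside

At z = 11.6 mm: the sphere: section is a regular 24-gon, circumradius = √(r²−h²) = √(10.5²−1.1²) = 10.442; the r=4 cylinder at (13.5, 10) gives a regular 24-gon of circumradius 4 (constant along its height); Taking the first minus the rest: starting from the r=10.5 sphere, the r=4 cylinder at (13.5, 10) misses the remaining region (no effect) — 1 connected region; (whole slice rotated 20° about Z — lengths, areas and connectivity unchanged). Overall, the cross-section is a single solid region. Undo the 20° rotation: the query point maps to (-7.059, -8.285) in the un-rotated model frame. The nearest boundary edge runs (-5.22, -9.04)→(-7.38, -7.38); distance from the point to it = 0.52 mm. The point is not inside any of the regions above, so it lies outside the cross-section (0.52 mm from the nearest boundary).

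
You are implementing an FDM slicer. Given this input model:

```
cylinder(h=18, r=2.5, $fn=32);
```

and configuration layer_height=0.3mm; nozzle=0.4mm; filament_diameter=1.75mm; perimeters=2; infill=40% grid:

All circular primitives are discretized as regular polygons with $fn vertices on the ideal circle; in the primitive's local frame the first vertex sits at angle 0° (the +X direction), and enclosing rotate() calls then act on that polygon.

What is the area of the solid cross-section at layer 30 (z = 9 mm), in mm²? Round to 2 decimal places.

19.51 mm²

At z = 9 mm: the r=2.5 cylinder gives a regular 32-gon of circumradius 2.5 (constant along its height) (area = (32/2)·2.500²·sin(360°/32) = 19.51 mm²). Overall, the cross-section is a single solid region. Net area = 19.51 mm².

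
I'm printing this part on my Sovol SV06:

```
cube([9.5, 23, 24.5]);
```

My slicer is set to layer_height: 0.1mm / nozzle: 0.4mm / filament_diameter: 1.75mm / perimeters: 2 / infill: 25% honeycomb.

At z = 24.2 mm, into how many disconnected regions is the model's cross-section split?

1

At z = 24.2 mm: the 9.5×23 cube contributes its full rectangle. The result has 1 disconnected region.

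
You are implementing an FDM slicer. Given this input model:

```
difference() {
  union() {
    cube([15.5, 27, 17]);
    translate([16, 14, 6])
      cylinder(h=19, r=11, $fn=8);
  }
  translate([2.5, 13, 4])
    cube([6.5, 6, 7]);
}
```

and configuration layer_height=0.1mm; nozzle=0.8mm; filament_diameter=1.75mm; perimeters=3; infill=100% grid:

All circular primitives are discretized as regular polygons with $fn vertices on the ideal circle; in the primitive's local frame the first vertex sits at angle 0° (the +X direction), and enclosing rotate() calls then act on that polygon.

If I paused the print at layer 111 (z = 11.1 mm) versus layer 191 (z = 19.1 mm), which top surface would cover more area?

layer 111 (z = 11.1 mm)

Layer 111 (z = 11.1): the cube is present — its section is the full 15.5×27 rectangle (area 418.50 mm²); the cylinder at (16, 14): section is a regular 8-gon, circumradius r=11 (area = (8/2)·11.000²·sin(360°/8) = 342.24 mm²); Taking the union: the regions partially overlap — summed areas 760.74 mm² minus the doubly-counted overlap 160.22 mm² gives 600.52 mm² — area = 600.52 mm²; the cube at (2.5, 13) does not reach this height (z outside [4, 11]); After the difference (first − rest): none of the subtracted shapes is present at this height, so that combined region is unchanged — area = 600.52 mm². So its area = 600.52 mm². Layer 191 (z = 19.1): the cube is not intersected at this z (z outside [0, 17]); the cylinder at (16, 14): section is a regular 8-gon, circumradius r=11 (area = (8/2)·11.000²·sin(360°/8) = 342.24 mm²); Merging all regions: only the r=11 cylinder at (16, 14) is present, so the union is just that shape — area = 342.24 mm²; the cube at (2.5, 13) does not reach this height (z outside [4, 11]); Subtracting the remaining from the first: none of the subtracted shapes is present at this height, so that combined region is unchanged — area = 342.24 mm². So its area = 342.24 mm². Layer 111 is larger (600.52 vs 342.24 mm²).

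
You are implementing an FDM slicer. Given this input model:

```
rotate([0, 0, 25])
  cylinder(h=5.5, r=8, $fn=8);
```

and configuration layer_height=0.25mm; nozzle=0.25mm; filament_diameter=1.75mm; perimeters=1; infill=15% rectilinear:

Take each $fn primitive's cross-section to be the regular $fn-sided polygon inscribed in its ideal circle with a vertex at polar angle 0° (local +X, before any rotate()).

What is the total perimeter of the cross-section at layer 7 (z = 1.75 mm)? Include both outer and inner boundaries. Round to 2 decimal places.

At z = 1.75 mm: the r=8 cylinder gives a regular 8-gon of circumradius 8 (constant along its height) (perimeter = 2·8·8.000·sin(180°/8) = 48.98 mm); (rotated 25° about Z; rotation is an isometry so areas/perimeters/island counts are preserved). Overall, the cross-section is a single solid region. Total boundary length (outer) = 48.98 mm.

48.98 mm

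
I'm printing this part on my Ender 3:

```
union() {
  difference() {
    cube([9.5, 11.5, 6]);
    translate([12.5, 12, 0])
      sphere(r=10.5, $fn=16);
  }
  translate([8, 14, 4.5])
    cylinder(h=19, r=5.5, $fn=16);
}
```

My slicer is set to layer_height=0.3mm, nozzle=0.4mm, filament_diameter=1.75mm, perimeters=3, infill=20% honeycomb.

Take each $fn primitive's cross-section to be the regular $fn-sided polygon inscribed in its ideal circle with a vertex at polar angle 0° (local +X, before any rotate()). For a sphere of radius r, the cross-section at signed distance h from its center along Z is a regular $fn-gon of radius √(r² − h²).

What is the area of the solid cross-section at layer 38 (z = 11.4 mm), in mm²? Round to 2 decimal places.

At z = 11.4 mm: the cube is absent (z outside [0, 6]); the sphere at (12.5, 12) is absent (|z−center|=11.400 > r=10.5); Subtracting the remaining from the first: the first operand is absent here, so nothing remains; the r=5.5 cylinder at (8, 14) contributes a regular 16-gon of circumradius 5.5 (area = (16/2)·5.500²·sin(360°/16) = 92.61 mm²); Combining (union): only the r=5.5 cylinder at (8, 14) is present, so the union is just that shape — area = 92.61 mm². Overall, the cross-section is a single solid region. Net area = 92.61 mm².

92.61 mm²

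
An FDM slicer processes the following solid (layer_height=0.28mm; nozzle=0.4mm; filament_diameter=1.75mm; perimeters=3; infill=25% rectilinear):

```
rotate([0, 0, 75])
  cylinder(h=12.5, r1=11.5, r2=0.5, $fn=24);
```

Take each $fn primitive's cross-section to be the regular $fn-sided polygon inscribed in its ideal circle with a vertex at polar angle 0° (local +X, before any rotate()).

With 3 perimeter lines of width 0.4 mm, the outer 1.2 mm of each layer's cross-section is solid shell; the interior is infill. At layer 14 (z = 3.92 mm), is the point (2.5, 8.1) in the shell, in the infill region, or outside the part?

At z = 3.92 mm: the cone: at t=0.314 of its height the radius interpolates to r₁+(r₂−r₁)t = 8.050, giving a regular 24-gon of that circumradius; (rotated 75° about Z; rotation is an isometry so areas/perimeters/island counts are preserved). Overall, the cross-section is a single solid region. Undo the 75° rotation: the query point maps to (8.471, -0.318) in the un-rotated model frame. The nearest boundary edge runs (7.78, -2.08)→(8.05, 0.00); distance from the point to it = 0.46 mm. The point is not inside any of the regions above, so it lies outside the cross-section (0.46 mm from the nearest boundary).

outside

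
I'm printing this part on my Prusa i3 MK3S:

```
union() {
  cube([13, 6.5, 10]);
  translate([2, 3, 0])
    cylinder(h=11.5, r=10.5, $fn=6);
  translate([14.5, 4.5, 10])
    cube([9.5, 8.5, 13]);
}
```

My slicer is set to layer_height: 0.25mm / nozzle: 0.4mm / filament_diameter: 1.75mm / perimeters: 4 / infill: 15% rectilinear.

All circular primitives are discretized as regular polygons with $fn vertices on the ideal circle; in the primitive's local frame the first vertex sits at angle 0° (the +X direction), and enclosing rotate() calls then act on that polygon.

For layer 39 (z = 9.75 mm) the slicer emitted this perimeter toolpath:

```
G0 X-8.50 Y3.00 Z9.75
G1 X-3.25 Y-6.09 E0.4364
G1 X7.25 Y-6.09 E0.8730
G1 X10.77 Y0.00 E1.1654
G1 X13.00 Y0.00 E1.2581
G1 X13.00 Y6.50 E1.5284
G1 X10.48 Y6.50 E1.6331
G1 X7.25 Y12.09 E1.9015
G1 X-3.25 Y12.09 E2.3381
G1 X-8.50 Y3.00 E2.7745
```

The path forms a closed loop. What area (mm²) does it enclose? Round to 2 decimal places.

295.73 mm²

Apply the shoelace formula to the sequence of (X, Y) vertices; enclosed area = 295.73 mm².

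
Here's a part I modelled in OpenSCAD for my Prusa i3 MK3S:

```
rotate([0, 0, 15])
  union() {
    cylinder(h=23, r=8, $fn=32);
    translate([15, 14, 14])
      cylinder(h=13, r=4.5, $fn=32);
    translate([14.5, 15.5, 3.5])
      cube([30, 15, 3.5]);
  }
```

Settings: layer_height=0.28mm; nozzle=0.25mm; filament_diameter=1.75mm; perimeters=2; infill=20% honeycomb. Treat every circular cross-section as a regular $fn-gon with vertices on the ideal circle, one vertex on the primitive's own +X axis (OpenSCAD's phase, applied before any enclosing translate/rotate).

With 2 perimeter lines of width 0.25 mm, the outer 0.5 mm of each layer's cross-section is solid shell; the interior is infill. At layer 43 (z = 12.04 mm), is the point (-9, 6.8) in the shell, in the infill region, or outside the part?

outside

At z = 12.04 mm: the cylinder: section is a regular 32-gon, circumradius r=8; the cylinder at (15, 14) does not reach this height (z outside [14, 27]); the cube at (14.5, 15.5) is absent (z outside [3.5, 7]); Merging all regions: only the r=8 cylinder is present, so the union is just that shape — 1 connected region; (whole slice rotated 15° about Z — lengths, areas and connectivity unchanged). Overall, the cross-section is a single solid region. Undo the 15° rotation: the query point maps to (-6.933, 8.898) in the un-rotated model frame. The nearest boundary edge runs (-4.44, 6.65)→(-5.66, 5.66); distance from the point to it = 3.31 mm. The point is not inside any of the regions above, so it lies outside the cross-section (3.31 mm from the nearest boundary).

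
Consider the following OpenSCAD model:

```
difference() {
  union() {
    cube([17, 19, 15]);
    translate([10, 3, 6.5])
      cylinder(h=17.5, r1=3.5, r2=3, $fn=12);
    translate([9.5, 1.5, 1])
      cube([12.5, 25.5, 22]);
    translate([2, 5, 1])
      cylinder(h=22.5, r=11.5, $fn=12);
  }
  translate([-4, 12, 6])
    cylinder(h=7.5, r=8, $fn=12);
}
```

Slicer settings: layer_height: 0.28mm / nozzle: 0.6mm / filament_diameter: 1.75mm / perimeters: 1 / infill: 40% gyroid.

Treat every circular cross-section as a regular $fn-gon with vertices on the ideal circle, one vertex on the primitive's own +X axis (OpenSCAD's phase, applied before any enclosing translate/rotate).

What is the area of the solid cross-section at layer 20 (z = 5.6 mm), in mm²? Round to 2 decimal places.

721.45 mm²

At z = 5.6 mm: the 17×19 cube contributes its full rectangle (area 323.00 mm²); the cone at (10, 3) does not reach this height (z outside [6.5, 24]); the 12.5×25.5 cube at (9.5, 1.5) contributes its full rectangle (area 318.75 mm²); the r=11.5 cylinder at (2, 5) contributes a regular 12-gon of circumradius 11.5 (area = (12/2)·11.500²·sin(360°/12) = 396.75 mm²); Taking the union: the regions partially overlap — summed areas 1038.50 mm² minus the doubly-counted overlap 317.05 mm² gives 721.45 mm² — area = 721.45 mm²; the cylinder at (-4, 12) does not reach this height (z outside [6, 13.5]); Subtracting the remaining from the first: none of the subtracted shapes is present at this height, so that combined region is unchanged — area = 721.45 mm². Overall, the cross-section is a single solid region. Net area = 721.45 mm².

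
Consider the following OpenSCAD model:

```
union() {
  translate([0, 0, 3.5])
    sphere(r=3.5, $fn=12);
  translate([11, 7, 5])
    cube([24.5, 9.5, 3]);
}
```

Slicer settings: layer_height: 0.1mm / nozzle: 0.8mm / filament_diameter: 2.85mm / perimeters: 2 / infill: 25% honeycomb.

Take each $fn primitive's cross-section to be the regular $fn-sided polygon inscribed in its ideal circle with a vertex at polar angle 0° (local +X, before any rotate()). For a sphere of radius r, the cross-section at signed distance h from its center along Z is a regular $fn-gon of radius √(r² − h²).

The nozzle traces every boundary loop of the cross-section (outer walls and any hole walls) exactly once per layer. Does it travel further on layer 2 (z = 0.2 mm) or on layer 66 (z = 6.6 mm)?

Layer 2 (z = 0.2): the sphere: section is a regular 12-gon, circumradius = √(r²−h²) = √(3.5²−3.3²) = 1.166 (perimeter = 2·12·1.166·sin(180°/12) = 7.24 mm); the cube at (11, 7) does not reach this height (z outside [5, 8]); Merging all regions: only the r=3.5 sphere is present, so the union is just that shape — boundary = 7.24 mm. So its perimeter = 7.24 mm. Layer 66 (z = 6.6): the r=3.5 sphere contributes a regular 12-gon of circumradius √(3.5²−3.1²) = 1.625 (perimeter = 2·12·1.625·sin(180°/12) = 10.09 mm); the cube at (11, 7) (footprint 24.5×9.5) is included at this height (perimeter 68.00 mm); Merging all regions: the 2 present regions are separate (no shared area or edge), so areas and boundary lengths simply add and each stays a separate island — boundary = 78.09 mm. So its perimeter = 78.09 mm. Layer 66 is larger (78.09 vs 7.24 mm).

layer 66 (z = 6.6 mm)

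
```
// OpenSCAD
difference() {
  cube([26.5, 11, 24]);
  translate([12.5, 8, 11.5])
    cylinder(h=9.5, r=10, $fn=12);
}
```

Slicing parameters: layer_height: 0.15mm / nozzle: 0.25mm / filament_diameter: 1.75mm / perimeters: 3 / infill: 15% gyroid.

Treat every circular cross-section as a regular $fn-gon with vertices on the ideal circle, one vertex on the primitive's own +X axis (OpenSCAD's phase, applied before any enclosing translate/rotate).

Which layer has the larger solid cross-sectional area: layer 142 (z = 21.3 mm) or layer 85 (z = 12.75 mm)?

layer 142 (z = 21.3 mm)

Layer 142 (z = 21.3): the 26.5×11 cube contributes its full rectangle (area 291.50 mm²); the cylinder at (12.5, 8) does not reach this height (z outside [11.5, 21]); Taking the first minus the rest: none of the subtracted shapes is present at this height, so the 26.5×11 cube is unchanged — area = 291.50 mm². So its area = 291.50 mm². Layer 85 (z = 12.75): the cube is present — its section is the full 26.5×11 rectangle (area 291.50 mm²); the r=10 cylinder at (12.5, 8) gives a regular 12-gon of circumradius 10 (constant along its height) (area = (12/2)·10.000²·sin(360°/12) = 300.00 mm²); Taking the first minus the rest: starting from the 26.5×11 cube (291.50 mm²), the r=10 cylinder at (12.5, 8) partially overlaps it — only the 193.85 mm² overlap (of its 300.00 mm²) is removed, clipping the outline — area = 97.65 mm². So its area = 97.65 mm². Layer 142 is larger (291.50 vs 97.65 mm²).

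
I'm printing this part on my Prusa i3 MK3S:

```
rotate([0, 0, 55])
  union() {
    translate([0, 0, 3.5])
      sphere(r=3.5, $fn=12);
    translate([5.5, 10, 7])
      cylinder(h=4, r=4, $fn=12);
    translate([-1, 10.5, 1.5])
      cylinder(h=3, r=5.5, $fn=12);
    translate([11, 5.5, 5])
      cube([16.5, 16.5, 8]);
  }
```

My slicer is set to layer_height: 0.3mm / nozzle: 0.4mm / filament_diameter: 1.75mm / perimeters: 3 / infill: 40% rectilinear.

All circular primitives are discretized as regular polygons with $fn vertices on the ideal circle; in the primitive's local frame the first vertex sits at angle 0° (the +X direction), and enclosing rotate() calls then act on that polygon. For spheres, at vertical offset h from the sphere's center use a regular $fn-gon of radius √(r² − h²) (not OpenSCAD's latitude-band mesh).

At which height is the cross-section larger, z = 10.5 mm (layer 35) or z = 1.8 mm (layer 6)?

Layer 35 (z = 10.5): the sphere is absent (|z−center|=7.000 > r=3.5); the cylinder at (5.5, 10): section is a regular 12-gon, circumradius r=4 (area = (12/2)·4.000²·sin(360°/12) = 48.00 mm²); the cylinder at (-1, 10.5) is not intersected at this z (z outside [1.5, 4.5]); the cube at (11, 5.5) (footprint 16.5×16.5) is included at this height (area 272.25 mm²); Combining (union): the 2 present regions are separate (no shared area or edge), so areas and boundary lengths simply add and each stays a separate island — area = 320.25 mm²; (rotated 55° about Z; rotation is an isometry so areas/perimeters/island counts are preserved). So its area = 320.25 mm². Layer 6 (z = 1.8): the sphere: section is a regular 12-gon, circumradius = √(r²−h²) = √(3.5²−1.7²) = 3.059 (area = (12/2)·3.059²·sin(360°/12) = 28.08 mm²); the cylinder at (5.5, 10) is not intersected at this z (z outside [7, 11]); the cylinder at (-1, 10.5): section is a regular 12-gon, circumradius r=5.5 (area = (12/2)·5.500²·sin(360°/12) = 90.75 mm²); the cube at (11, 5.5) is absent (z outside [5, 13]); Taking the union: the 2 present regions are separate (no shared area or edge), so areas and boundary lengths simply add and each stays a separate island — area = 118.83 mm²; (rotated 55° about Z; rotation is an isometry so areas/perimeters/island counts are preserved). So its area = 118.83 mm². Layer 35 is larger (320.25 vs 118.83 mm²).

layer 35 (z = 10.5 mm)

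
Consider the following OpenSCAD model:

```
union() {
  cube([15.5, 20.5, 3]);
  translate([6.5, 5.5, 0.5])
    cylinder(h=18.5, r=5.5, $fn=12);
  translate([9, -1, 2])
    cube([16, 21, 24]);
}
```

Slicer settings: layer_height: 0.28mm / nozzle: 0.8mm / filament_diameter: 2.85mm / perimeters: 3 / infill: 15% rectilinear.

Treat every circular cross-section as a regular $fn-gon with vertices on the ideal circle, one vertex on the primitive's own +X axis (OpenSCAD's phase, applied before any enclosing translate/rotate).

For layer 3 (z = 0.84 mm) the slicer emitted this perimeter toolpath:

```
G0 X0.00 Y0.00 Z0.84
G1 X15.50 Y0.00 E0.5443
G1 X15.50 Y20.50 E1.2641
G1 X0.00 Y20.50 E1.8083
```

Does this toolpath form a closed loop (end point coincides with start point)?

Start point (G0): (0.00, 0.00). End point (last G1): the path does not return to the start — open.

no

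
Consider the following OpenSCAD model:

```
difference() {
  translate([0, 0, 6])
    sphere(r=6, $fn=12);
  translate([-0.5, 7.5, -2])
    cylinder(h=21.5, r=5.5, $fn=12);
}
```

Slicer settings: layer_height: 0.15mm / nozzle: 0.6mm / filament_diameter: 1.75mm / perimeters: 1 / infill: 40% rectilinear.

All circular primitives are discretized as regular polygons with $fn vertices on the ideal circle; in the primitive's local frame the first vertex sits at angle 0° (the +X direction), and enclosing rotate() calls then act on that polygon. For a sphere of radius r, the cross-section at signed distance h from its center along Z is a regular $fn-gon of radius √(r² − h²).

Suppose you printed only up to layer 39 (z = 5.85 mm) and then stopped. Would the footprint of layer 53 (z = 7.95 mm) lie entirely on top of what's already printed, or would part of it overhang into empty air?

Compare the two slices. At z = 5.85: the r=6 sphere slices to a regular 12-gon of circumradius 5.998 (√(r²−h²) with h=0.15 from center) (area = (12/2)·5.998²·sin(360°/12) = 107.93 mm²); the cylinder at (-0.5, 7.5): section is a regular 12-gon, circumradius r=5.5 (area = (12/2)·5.500²·sin(360°/12) = 90.75 mm²); Taking the first minus the rest: starting from the r=6 sphere (107.93 mm²), the r=5.5 cylinder at (-0.5, 7.5) partially overlaps it — only the 21.43 mm² overlap (of its 90.75 mm²) is removed, clipping the outline — area = 86.50 mm². At z = 7.95: the r=6 sphere slices to a regular 12-gon of circumradius 5.674 (√(r²−h²) with h=1.95 from center) (area = (12/2)·5.674²·sin(360°/12) = 96.59 mm²); the r=5.5 cylinder at (-0.5, 7.5) contributes a regular 12-gon of circumradius 5.5 (area = (12/2)·5.500²·sin(360°/12) = 90.75 mm²); Subtracting the remaining from the first: starting from the r=6 sphere (96.59 mm²), the r=5.5 cylinder at (-0.5, 7.5) partially overlaps it — only the 18.59 mm² overlap (of its 90.75 mm²) is removed, clipping the outline — area = 78.00 mm². Checking containment: the cross-section at z = 7.95 is a subset of the cross-section at z = 5.85.

entirely on top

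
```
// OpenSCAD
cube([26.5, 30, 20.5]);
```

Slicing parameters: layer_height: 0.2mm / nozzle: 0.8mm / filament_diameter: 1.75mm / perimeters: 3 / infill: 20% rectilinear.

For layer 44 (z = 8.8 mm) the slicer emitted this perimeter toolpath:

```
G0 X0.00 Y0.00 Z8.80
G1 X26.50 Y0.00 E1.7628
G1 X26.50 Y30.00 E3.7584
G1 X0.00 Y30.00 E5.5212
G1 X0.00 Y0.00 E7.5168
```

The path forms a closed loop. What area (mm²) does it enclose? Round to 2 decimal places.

795.00 mm²

Apply the shoelace formula to the sequence of (X, Y) vertices; enclosed area = 795.00 mm².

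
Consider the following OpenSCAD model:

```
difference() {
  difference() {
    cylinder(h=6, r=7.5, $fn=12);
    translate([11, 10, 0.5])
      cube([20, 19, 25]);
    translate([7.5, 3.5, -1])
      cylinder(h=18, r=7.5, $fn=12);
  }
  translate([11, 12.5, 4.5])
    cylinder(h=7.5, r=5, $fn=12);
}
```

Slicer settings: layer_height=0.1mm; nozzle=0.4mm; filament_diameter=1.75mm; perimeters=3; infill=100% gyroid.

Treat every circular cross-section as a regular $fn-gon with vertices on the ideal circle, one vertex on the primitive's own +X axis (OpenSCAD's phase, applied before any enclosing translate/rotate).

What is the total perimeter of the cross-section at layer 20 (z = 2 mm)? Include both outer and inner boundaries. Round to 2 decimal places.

At z = 2 mm: the r=7.5 cylinder contributes a regular 12-gon of circumradius 7.5 (perimeter = 2·12·7.500·sin(180°/12) = 46.59 mm); the 20×19 cube at (11, 10) contributes its full rectangle (perimeter 78.00 mm); the r=7.5 cylinder at (7.5, 3.5) gives a regular 12-gon of circumradius 7.5 (constant along its height) (perimeter = 2·12·7.500·sin(180°/12) = 46.59 mm); After the difference (first − rest): starting from the r=7.5 cylinder, the 20×19 cube at (11, 10) misses the remaining region (no effect); the r=7.5 cylinder at (7.5, 3.5) partially overlaps it — only the 54.12 mm² overlap (of its 168.75 mm²) is removed, clipping the outline — boundary = 46.59 mm; the cylinder at (11, 12.5) is absent (z outside [4.5, 12]); Taking the first minus the rest: none of the subtracted shapes is present at this height, so that combined region is unchanged — boundary = 46.59 mm. Overall, the cross-section is a single solid region. Total boundary length (outer) = 46.59 mm.

46.59 mm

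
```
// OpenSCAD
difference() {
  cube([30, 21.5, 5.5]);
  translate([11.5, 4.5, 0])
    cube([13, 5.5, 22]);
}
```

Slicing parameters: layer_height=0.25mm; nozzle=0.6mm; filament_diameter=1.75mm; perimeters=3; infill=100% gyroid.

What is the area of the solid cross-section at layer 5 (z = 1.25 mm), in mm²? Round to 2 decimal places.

At z = 1.25 mm: the 30×21.5 cube contributes its full rectangle (area 645.00 mm²); the cube at (11.5, 4.5) (footprint 13×5.5) is included at this height (area 71.50 mm²); After the difference (first − rest): starting from the 30×21.5 cube (645.00 mm²), the 13×5.5 cube at (11.5, 4.5) lies wholly inside it (removes its full 71.50 mm² and its 37.00 mm outline becomes a hole wall) — area = 573.50 mm². Overall, the cross-section is one region with 1 hole. Net area = 573.50 mm².

573.50 mm²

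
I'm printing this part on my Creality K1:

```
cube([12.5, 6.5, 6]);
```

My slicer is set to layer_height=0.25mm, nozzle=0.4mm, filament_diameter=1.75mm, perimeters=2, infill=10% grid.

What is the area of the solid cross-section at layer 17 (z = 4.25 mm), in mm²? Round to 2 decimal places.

At z = 4.25 mm: the 12.5×6.5 cube contributes its full rectangle (area 81.25 mm²). Overall, the cross-section is a single solid region. Net area = 81.25 mm².

81.25 mm²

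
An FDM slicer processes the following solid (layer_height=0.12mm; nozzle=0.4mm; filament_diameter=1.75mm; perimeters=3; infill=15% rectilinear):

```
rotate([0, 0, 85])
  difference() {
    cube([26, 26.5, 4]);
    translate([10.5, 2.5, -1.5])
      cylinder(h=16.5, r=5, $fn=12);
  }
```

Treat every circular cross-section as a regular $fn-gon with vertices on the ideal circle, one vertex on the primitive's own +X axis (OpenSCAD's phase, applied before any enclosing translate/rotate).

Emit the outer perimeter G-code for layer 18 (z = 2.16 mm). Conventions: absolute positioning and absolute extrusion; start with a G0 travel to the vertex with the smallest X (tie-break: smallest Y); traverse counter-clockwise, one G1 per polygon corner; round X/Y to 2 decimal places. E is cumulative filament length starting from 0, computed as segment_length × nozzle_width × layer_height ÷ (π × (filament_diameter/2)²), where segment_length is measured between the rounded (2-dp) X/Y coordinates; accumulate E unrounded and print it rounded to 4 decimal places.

G0 X-26.40 Y2.31 Z2.16
G1 X0.00 Y0.00 E0.5289
G1 X0.54 Y6.15 E0.6521
G1 X-2.01 Y5.70 E0.7037
G1 X-4.44 Y6.58 E0.7553
G1 X-6.11 Y8.56 E0.8070
G1 X-6.56 Y11.11 E0.8587
G1 X-5.67 Y13.55 E0.9105
G1 X-3.69 Y15.21 E0.9621
G1 X-1.14 Y15.66 E1.0137
G1 X1.29 Y14.77 E1.0654
G1 X2.27 Y25.90 E1.2884
G1 X-24.13 Y28.21 E1.8172
G1 X-26.40 Y2.31 E2.3360

At z = 2.16 mm: the cube (footprint 26×26.5) is included at this height; the r=5 cylinder at (10.5, 2.5) contributes a regular 12-gon of circumradius 5; After the difference (first − rest): starting from the 26×26.5 cube, the r=5 cylinder at (10.5, 2.5) partially overlaps it — only the 60.83 mm² overlap (of its 75.00 mm²) is removed, clipping the outline — 1 connected region; (whole slice rotated 85° about Z — lengths, areas and connectivity unchanged). The outline is a single polygon with 13 vertices. Extrusion per mm of travel: 0.4 × 0.12 / (π × 0.875²) = 0.019956. Accumulating E over each segment gives final E = 2.3360.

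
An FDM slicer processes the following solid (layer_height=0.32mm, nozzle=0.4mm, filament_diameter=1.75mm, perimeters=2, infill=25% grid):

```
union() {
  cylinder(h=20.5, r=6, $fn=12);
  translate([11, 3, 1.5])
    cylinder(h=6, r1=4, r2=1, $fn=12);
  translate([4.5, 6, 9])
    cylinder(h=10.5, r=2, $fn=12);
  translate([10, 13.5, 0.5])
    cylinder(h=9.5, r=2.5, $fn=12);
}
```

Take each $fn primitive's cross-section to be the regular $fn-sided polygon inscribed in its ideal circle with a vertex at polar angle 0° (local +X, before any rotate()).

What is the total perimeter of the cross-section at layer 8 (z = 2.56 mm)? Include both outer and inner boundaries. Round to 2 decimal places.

74.35 mm

At z = 2.56 mm: the cylinder: section is a regular 12-gon, circumradius r=6 (perimeter = 2·12·6.000·sin(180°/12) = 37.27 mm); the cone at (11, 3) (r1=4→r2=1) has section circumradius 3.470 here — a regular 12-gon (perimeter = 2·12·3.470·sin(180°/12) = 21.55 mm); the cylinder at (4.5, 6) does not reach this height (z outside [9, 19.5]); the r=2.5 cylinder at (10, 13.5) contributes a regular 12-gon of circumradius 2.5 (perimeter = 2·12·2.500·sin(180°/12) = 15.53 mm); Taking the union: the 3 present regions are separate (no shared area or edge), so areas and boundary lengths simply add and each stays a separate island — boundary = 74.35 mm. Overall, the cross-section has 3 separate islands. Total boundary length (outer) = 74.35 mm.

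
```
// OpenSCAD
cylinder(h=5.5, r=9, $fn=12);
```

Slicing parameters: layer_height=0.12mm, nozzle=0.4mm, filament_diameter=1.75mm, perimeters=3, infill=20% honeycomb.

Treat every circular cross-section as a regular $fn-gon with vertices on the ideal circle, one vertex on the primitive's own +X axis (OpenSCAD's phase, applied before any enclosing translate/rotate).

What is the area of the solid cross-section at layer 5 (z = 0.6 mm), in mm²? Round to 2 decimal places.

At z = 0.6 mm: the r=9 cylinder contributes a regular 12-gon of circumradius 9 (area = (12/2)·9.000²·sin(360°/12) = 243.00 mm²). Overall, the cross-section is a single solid region. Net area = 243.00 mm².

243.00 mm²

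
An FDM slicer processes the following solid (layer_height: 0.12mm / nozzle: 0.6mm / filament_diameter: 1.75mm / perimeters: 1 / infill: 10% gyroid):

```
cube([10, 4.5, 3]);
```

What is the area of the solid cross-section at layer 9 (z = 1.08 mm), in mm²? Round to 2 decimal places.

45.00 mm²

At z = 1.08 mm: the cube (footprint 10×4.5) is included at this height (area 45.00 mm²). Overall, the cross-section is a single solid region. Net area = 45.00 mm².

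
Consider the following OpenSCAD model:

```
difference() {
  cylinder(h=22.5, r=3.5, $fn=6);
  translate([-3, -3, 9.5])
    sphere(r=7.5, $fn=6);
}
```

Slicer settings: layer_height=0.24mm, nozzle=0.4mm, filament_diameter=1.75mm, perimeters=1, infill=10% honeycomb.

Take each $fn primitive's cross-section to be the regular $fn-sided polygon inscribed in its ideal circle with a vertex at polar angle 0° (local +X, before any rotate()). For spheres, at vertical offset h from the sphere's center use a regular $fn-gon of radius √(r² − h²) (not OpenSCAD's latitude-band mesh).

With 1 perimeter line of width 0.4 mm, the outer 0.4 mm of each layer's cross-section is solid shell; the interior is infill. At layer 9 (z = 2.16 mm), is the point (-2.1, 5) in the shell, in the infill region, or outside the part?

At z = 2.16 mm: the r=3.5 cylinder gives a regular 6-gon of circumradius 3.5 (constant along its height); the sphere at (-3, -3): section is a regular 6-gon, circumradius = √(r²−h²) = √(7.5²−7.34²) = 1.541; Taking the first minus the rest: starting from the r=3.5 cylinder, the r=7.5 sphere at (-3, -3) partially overlaps it — only the 0.42 mm² overlap (of its 6.17 mm²) is removed, clipping the outline — 1 connected region. Overall, the cross-section is a single solid region. The nearest boundary edge runs (-3.50, 0.00)→(-1.75, 3.03); distance from the point to it = 2.00 mm. The point is not inside any of the regions above, so it lies outside the cross-section (2.00 mm from the nearest boundary).

outside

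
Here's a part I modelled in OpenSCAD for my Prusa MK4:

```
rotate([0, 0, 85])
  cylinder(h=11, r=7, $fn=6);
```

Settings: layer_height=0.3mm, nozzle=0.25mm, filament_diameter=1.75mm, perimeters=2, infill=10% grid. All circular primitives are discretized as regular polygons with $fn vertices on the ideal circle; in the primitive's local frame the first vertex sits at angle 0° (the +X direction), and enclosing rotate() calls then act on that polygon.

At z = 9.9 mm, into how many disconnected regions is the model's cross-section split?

At z = 9.9 mm: the r=7 cylinder contributes a regular 6-gon of circumradius 7; (whole slice rotated 85° about Z — lengths, areas and connectivity unchanged). The result has 1 disconnected region.

1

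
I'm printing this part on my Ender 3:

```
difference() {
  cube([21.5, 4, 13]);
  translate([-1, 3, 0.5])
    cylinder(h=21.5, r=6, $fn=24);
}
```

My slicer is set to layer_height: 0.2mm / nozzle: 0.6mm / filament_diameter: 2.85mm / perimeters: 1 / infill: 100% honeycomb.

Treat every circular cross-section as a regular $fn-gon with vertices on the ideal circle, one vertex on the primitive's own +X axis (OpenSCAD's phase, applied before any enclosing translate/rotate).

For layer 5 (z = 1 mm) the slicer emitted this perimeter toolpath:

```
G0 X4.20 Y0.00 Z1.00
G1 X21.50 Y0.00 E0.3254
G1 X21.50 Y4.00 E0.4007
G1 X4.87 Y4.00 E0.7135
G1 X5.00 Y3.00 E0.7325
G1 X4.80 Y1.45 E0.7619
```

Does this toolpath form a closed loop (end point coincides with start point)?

no

Start point (G0): (4.20, 0.00). End point (last G1): the path does not return to the start — open.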